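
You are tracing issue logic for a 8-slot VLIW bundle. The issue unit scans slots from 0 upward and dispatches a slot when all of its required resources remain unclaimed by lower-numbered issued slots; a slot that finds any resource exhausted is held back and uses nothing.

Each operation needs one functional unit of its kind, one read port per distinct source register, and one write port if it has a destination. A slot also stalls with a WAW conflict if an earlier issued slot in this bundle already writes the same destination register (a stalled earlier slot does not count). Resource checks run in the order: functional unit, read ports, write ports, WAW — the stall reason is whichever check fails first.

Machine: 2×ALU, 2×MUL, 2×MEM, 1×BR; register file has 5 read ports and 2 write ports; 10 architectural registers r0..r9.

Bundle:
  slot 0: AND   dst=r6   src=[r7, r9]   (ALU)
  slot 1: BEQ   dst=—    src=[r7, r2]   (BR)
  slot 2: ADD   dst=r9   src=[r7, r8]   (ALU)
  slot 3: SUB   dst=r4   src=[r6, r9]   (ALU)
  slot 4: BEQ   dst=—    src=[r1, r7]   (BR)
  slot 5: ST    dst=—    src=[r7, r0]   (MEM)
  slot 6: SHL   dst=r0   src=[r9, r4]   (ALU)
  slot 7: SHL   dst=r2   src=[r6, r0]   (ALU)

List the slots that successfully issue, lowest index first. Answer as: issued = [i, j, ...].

issued = [0, 1]

slot 0 (ALU): ISSUE — free A1,Mu2,Ld2,B1 rp3 wp1
slot 1 (BR): ISSUE — free A1,Mu2,Ld2,B0 rp1 wp1
slot 2 (ALU): stall RD_PORT — free A1,Mu2,Ld2,B0 rp1 wp1
slot 3 (ALU): stall RD_PORT — free A1,Mu2,Ld2,B0 rp1 wp1
slot 4 (BR): stall FU — free A1,Mu2,Ld2,B0 rp1 wp1
slot 5 (MEM): stall RD_PORT — free A1,Mu2,Ld2,B0 rp1 wp1
slot 6 (ALU): stall RD_PORT — free A1,Mu2,Ld2,B0 rp1 wp1
slot 7 (ALU): stall RD_PORT — free A1,Mu2,Ld2,B0 rp1 wp1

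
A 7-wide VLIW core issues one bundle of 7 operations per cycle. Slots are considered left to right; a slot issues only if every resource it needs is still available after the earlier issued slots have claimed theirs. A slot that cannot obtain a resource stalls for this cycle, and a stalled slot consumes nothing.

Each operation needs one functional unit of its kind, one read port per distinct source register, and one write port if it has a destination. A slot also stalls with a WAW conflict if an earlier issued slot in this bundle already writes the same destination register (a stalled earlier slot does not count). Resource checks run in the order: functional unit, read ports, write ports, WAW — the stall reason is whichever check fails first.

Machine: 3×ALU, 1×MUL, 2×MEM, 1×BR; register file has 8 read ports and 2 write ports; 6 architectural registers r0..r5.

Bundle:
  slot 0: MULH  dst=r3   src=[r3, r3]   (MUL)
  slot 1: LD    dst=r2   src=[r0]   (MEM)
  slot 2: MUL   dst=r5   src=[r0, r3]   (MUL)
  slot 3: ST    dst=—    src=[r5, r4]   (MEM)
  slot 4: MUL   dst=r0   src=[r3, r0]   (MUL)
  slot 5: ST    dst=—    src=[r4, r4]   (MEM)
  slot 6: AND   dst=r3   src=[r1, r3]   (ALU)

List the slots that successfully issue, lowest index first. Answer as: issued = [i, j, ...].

issued = [0, 1, 3]

slot 0 (MUL): ISSUE — free A3,Mu0,Ld2,B1 rp7 wp1
slot 1 (MEM): ISSUE — free A3,Mu0,Ld1,B1 rp6 wp0
slot 2 (MUL): stall FU — free A3,Mu0,Ld1,B1 rp6 wp0
slot 3 (MEM): ISSUE — free A3,Mu0,Ld0,B1 rp4 wp0
slot 4 (MUL): stall FU — free A3,Mu0,Ld0,B1 rp4 wp0
slot 5 (MEM): stall FU — free A3,Mu0,Ld0,B1 rp4 wp0
slot 6 (ALU): stall WR_PORT — free A3,Mu0,Ld0,B1 rp4 wp0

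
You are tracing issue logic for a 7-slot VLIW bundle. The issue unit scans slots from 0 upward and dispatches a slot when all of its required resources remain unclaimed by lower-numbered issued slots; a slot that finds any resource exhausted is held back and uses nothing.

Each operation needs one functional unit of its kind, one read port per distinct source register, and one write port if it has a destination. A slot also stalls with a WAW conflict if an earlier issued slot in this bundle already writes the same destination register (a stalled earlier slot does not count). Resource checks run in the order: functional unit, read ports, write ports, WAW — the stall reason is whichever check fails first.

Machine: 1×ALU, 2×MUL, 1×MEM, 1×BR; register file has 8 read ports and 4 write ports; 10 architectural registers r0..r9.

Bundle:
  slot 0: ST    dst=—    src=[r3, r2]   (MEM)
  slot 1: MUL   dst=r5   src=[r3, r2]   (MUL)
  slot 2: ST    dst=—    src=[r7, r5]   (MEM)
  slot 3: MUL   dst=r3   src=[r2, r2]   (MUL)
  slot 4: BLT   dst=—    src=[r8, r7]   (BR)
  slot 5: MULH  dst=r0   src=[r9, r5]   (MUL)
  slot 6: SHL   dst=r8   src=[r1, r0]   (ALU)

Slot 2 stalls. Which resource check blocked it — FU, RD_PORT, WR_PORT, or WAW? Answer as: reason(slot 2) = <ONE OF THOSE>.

(0) want 1×MEM +2rd +0wr — yes → AL1|MU2|ME0|BR1|rd6|wr4
(1) want 1×MUL +2rd +1wr — yes → AL1|MU1|ME0|BR1|rd4|wr3
(2) want 1×MEM +2rd +0wr — FU → AL1|MU1|ME0|BR1|rd4|wr3
(3) want 1×MUL +1rd +1wr — yes → AL1|MU0|ME0|BR1|rd3|wr2
(4) want 1×BR +2rd +0wr — yes → AL1|MU0|ME0|BR0|rd1|wr2
(5) want 1×MUL +2rd +1wr — FU → AL1|MU0|ME0|BR0|rd1|wr2
(6) want 1×ALU +2rd +1wr — RD_PORT → AL1|MU0|ME0|BR0|rd1|wr2

reason(slot 2) = FU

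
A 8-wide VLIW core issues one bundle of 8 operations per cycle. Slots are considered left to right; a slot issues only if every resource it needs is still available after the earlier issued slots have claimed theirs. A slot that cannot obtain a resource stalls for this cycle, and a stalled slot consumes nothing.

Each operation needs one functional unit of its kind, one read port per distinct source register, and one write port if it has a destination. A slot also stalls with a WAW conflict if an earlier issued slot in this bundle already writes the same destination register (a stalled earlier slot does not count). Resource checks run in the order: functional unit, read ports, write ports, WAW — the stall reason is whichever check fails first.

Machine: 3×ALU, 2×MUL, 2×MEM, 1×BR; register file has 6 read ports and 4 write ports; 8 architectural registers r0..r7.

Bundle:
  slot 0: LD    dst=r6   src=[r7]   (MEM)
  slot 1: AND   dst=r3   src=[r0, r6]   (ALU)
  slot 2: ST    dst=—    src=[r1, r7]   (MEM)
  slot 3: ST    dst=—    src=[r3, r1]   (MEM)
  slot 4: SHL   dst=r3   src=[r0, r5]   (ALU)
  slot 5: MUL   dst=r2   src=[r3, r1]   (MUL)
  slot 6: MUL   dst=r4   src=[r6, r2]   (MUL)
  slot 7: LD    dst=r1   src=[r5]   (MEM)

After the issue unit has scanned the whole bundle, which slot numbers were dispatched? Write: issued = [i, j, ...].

issued = [0, 1, 2]

slot 0 (MEM): ISSUE — free A3,Mu2,Ld1,B1 rp5 wp3
slot 1 (ALU): ISSUE — free A2,Mu2,Ld1,B1 rp3 wp2
slot 2 (MEM): ISSUE — free A2,Mu2,Ld0,B1 rp1 wp2
slot 3 (MEM): stall FU — free A2,Mu2,Ld0,B1 rp1 wp2
slot 4 (ALU): stall RD_PORT — free A2,Mu2,Ld0,B1 rp1 wp2
slot 5 (MUL): stall RD_PORT — free A2,Mu2,Ld0,B1 rp1 wp2
slot 6 (MUL): stall RD_PORT — free A2,Mu2,Ld0,B1 rp1 wp2
slot 7 (MEM): stall FU — free A2,Mu2,Ld0,B1 rp1 wp2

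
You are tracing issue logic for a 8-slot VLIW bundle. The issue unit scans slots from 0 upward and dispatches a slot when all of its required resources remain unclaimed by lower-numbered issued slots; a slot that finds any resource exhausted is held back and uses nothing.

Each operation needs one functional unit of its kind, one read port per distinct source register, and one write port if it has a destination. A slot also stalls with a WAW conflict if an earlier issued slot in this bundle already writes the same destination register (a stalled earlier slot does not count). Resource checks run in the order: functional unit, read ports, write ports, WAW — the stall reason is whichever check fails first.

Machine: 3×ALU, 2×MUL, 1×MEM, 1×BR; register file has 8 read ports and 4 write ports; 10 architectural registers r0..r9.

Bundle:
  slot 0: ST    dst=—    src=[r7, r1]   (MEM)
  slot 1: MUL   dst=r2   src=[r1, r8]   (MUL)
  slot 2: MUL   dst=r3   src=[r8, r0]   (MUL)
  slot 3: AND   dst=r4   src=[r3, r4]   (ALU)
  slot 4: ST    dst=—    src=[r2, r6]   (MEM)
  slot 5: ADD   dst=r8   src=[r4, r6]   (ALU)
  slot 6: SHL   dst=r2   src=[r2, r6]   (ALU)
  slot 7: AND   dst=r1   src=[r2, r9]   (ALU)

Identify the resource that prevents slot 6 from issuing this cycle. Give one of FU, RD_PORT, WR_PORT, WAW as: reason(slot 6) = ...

  0. MEM ⇒ go  {3A/2Mu/0Ld/1B | 6r 4w}
  1. MUL→r2 ⇒ go  {3A/1Mu/0Ld/1B | 4r 3w}
  2. MUL→r3 ⇒ go  {3A/0Mu/0Ld/1B | 2r 2w}
  3. ALU→r4 ⇒ go  {2A/0Mu/0Ld/1B | 0r 1w}
  4. MEM ⇒ no(FU)  {2A/0Mu/0Ld/1B | 0r 1w}
  5. ALU→r8 ⇒ no(RD_PORT)  {2A/0Mu/0Ld/1B | 0r 1w}
  6. ALU→r2 ⇒ no(RD_PORT)  {2A/0Mu/0Ld/1B | 0r 1w}
  7. ALU→r1 ⇒ no(RD_PORT)  {2A/0Mu/0Ld/1B | 0r 1w}

reason(slot 6) = RD_PORT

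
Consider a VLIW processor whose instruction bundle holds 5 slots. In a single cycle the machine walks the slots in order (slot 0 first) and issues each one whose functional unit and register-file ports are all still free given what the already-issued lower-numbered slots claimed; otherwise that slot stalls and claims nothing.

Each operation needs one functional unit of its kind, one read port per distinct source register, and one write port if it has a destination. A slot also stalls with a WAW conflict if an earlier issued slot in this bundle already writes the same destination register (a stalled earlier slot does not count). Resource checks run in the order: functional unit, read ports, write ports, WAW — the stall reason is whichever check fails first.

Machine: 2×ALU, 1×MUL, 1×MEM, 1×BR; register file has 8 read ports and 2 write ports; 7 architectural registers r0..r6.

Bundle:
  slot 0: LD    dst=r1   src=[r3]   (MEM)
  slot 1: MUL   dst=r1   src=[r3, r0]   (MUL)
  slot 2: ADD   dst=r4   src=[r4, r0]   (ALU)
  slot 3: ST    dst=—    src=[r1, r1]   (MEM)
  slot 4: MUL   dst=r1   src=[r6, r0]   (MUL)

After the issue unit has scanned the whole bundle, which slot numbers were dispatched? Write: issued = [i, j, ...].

issued = [0, 2]

[0] MEM needs rd=1 wr=1: ok; after: ALU=2 MUL=1 MEM=0 BR=1, R=7, W=1
[1] MUL needs rd=2 wr=1: WAW; after: ALU=2 MUL=1 MEM=0 BR=1, R=7, W=1
[2] ALU needs rd=2 wr=1: ok; after: ALU=1 MUL=1 MEM=0 BR=1, R=5, W=0
[3] MEM needs rd=1 wr=0: FU; after: ALU=1 MUL=1 MEM=0 BR=1, R=5, W=0
[4] MUL needs rd=2 wr=1: WR_PORT; after: ALU=1 MUL=1 MEM=0 BR=1, R=5, W=0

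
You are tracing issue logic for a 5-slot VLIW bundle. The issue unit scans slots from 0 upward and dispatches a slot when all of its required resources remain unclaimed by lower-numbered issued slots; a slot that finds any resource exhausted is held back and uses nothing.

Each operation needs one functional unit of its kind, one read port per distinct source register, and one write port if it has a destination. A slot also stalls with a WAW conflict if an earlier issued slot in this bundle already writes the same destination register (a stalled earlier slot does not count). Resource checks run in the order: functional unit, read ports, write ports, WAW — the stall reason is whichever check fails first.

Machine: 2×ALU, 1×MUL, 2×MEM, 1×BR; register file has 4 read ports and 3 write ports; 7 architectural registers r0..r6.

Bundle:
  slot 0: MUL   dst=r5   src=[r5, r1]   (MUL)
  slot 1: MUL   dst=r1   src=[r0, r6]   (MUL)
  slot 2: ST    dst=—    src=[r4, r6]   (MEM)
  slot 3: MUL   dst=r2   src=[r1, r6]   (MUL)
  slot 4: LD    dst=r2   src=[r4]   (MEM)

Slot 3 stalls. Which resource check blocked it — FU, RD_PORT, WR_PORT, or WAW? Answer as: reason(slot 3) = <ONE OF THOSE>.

(0) want 1×MUL +2rd +1wr — yes → AL2|MU0|ME2|BR1|rd2|wr2
(1) want 1×MUL +2rd +1wr — FU → AL2|MU0|ME2|BR1|rd2|wr2
(2) want 1×MEM +2rd +0wr — yes → AL2|MU0|ME1|BR1|rd0|wr2
(3) want 1×MUL +2rd +1wr — FU → AL2|MU0|ME1|BR1|rd0|wr2
(4) want 1×MEM +1rd +1wr — RD_PORT → AL2|MU0|ME1|BR1|rd0|wr2

reason(slot 3) = FU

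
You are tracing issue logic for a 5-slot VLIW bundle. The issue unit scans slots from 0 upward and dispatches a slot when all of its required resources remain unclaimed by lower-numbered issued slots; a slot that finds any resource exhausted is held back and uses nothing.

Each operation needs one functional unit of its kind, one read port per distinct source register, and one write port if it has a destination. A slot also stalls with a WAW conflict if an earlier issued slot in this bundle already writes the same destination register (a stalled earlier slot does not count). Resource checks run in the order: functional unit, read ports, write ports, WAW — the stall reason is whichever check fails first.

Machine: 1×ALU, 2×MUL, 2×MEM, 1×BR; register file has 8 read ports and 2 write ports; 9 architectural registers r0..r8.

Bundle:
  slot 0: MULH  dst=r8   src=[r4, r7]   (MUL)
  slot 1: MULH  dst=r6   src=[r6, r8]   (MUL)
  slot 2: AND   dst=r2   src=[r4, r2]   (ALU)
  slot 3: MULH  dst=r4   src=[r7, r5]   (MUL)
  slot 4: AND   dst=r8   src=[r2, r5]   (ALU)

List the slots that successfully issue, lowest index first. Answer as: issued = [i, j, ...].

slot 0 (MUL): ISSUE — free A1,Mu1,Ld2,B1 rp6 wp1
slot 1 (MUL): ISSUE — free A1,Mu0,Ld2,B1 rp4 wp0
slot 2 (ALU): stall WR_PORT — free A1,Mu0,Ld2,B1 rp4 wp0
slot 3 (MUL): stall FU — free A1,Mu0,Ld2,B1 rp4 wp0
slot 4 (ALU): stall WR_PORT — free A1,Mu0,Ld2,B1 rp4 wp0

issued = [0, 1]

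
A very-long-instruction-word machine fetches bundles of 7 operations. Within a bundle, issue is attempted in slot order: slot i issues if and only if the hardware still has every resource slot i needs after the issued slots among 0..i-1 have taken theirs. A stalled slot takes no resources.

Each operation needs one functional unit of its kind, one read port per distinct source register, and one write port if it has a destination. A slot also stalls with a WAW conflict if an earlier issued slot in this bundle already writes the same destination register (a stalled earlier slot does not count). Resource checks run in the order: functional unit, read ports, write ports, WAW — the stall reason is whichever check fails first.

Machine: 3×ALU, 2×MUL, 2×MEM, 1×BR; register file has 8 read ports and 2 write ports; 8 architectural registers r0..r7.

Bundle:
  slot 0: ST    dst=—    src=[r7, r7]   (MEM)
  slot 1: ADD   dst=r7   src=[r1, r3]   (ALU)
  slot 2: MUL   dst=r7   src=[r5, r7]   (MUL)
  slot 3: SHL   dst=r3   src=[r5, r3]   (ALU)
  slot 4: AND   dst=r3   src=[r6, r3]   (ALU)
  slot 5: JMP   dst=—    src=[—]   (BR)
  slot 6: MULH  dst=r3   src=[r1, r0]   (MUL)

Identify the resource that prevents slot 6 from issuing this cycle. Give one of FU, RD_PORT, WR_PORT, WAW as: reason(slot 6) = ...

reason(slot 6) = WR_PORT

#0 MEM src=r7,r7 dispatched  <A:3 Mu:2 Ld:1 B:1 rd:7 wr:2>
#1 ALU src=r1,r3 dispatched  <A:2 Mu:2 Ld:1 B:1 rd:5 wr:1>
#2 MUL src=r5,r7 held:WAW  <A:2 Mu:2 Ld:1 B:1 rd:5 wr:1>
#3 ALU src=r5,r3 dispatched  <A:1 Mu:2 Ld:1 B:1 rd:3 wr:0>
#4 ALU src=r6,r3 held:WR_PORT  <A:1 Mu:2 Ld:1 B:1 rd:3 wr:0>
#5 BR src=- dispatched  <A:1 Mu:2 Ld:1 B:0 rd:3 wr:0>
#6 MUL src=r1,r0 held:WR_PORT  <A:1 Mu:2 Ld:1 B:0 rd:3 wr:0>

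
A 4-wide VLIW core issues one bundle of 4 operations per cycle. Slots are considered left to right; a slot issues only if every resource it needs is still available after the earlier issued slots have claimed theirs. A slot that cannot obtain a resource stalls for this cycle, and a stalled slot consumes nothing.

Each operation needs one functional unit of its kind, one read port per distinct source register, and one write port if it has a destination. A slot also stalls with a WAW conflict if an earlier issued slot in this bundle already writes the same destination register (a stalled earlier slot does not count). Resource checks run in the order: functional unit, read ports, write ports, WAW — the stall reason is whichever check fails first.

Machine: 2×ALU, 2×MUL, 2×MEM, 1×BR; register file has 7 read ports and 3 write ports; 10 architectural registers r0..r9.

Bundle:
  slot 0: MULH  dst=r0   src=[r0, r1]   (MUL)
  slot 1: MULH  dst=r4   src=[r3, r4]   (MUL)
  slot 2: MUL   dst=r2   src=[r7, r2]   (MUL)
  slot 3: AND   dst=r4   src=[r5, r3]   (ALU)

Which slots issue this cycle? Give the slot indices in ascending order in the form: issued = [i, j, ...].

#0 MUL src=r0,r1 dispatched  <A:2 Mu:1 Ld:2 B:1 rd:5 wr:2>
#1 MUL src=r3,r4 dispatched  <A:2 Mu:0 Ld:2 B:1 rd:3 wr:1>
#2 MUL src=r7,r2 held:FU  <A:2 Mu:0 Ld:2 B:1 rd:3 wr:1>
#3 ALU src=r5,r3 held:WAW  <A:2 Mu:0 Ld:2 B:1 rd:3 wr:1>

issued = [0, 1]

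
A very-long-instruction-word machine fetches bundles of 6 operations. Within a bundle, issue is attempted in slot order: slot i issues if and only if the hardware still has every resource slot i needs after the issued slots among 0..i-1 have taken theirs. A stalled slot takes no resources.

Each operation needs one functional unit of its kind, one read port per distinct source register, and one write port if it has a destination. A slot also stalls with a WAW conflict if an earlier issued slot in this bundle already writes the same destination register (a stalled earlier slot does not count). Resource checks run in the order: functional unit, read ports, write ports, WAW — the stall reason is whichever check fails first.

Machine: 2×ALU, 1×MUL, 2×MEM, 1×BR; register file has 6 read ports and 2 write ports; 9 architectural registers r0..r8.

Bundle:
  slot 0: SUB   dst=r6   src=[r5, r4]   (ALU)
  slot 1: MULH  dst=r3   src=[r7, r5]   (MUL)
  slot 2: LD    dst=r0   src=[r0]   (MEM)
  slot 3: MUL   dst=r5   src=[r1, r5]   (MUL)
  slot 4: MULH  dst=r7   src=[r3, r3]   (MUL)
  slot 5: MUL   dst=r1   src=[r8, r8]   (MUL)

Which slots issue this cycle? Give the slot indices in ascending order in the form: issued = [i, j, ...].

issued = [0, 1]

(0) want 1×ALU +2rd +1wr — yes → AL1|MU1|ME2|BR1|rd4|wr1
(1) want 1×MUL +2rd +1wr — yes → AL1|MU0|ME2|BR1|rd2|wr0
(2) want 1×MEM +1rd +1wr — WR_PORT → AL1|MU0|ME2|BR1|rd2|wr0
(3) want 1×MUL +2rd +1wr — FU → AL1|MU0|ME2|BR1|rd2|wr0
(4) want 1×MUL +1rd +1wr — FU → AL1|MU0|ME2|BR1|rd2|wr0
(5) want 1×MUL +1rd +1wr — FU → AL1|MU0|ME2|BR1|rd2|wr0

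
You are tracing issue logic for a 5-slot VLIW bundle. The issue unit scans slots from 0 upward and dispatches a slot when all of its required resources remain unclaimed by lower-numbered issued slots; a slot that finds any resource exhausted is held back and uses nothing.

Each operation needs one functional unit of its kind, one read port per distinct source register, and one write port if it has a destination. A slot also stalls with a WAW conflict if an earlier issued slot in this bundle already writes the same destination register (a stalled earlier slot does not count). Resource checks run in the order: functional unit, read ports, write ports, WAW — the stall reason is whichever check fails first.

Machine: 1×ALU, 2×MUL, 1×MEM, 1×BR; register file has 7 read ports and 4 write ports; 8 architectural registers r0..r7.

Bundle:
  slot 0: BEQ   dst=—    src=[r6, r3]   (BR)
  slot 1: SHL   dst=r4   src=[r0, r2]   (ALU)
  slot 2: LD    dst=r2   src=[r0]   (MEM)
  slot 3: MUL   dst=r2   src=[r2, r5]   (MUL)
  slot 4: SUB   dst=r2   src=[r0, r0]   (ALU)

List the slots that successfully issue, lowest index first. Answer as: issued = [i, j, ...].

issued = [0, 1, 2]

(0) want 1×BR +2rd +0wr — yes → AL1|MU2|ME1|BR0|rd5|wr4
(1) want 1×ALU +2rd +1wr — yes → AL0|MU2|ME1|BR0|rd3|wr3
(2) want 1×MEM +1rd +1wr — yes → AL0|MU2|ME0|BR0|rd2|wr2
(3) want 1×MUL +2rd +1wr — WAW → AL0|MU2|ME0|BR0|rd2|wr2
(4) want 1×ALU +1rd +1wr — FU → AL0|MU2|ME0|BR0|rd2|wr2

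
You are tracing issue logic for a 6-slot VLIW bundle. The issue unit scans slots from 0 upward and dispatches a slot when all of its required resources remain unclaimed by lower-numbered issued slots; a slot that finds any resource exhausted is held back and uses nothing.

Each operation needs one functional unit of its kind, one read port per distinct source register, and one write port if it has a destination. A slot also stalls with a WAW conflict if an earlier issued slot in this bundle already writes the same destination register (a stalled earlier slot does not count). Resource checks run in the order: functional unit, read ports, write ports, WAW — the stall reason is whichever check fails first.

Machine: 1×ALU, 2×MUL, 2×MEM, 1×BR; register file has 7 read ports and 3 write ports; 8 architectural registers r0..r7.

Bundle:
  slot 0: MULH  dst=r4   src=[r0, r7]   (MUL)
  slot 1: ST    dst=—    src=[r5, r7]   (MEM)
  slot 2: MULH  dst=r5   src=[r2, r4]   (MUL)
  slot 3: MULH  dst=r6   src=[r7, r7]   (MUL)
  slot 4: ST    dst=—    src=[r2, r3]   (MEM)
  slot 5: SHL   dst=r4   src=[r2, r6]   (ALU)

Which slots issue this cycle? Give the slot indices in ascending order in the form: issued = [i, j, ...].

slot 0 (MUL): ISSUE — free A1,Mu1,Ld2,B1 rp5 wp2
slot 1 (MEM): ISSUE — free A1,Mu1,Ld1,B1 rp3 wp2
slot 2 (MUL): ISSUE — free A1,Mu0,Ld1,B1 rp1 wp1
slot 3 (MUL): stall FU — free A1,Mu0,Ld1,B1 rp1 wp1
slot 4 (MEM): stall RD_PORT — free A1,Mu0,Ld1,B1 rp1 wp1
slot 5 (ALU): stall RD_PORT — free A1,Mu0,Ld1,B1 rp1 wp1

issued = [0, 1, 2]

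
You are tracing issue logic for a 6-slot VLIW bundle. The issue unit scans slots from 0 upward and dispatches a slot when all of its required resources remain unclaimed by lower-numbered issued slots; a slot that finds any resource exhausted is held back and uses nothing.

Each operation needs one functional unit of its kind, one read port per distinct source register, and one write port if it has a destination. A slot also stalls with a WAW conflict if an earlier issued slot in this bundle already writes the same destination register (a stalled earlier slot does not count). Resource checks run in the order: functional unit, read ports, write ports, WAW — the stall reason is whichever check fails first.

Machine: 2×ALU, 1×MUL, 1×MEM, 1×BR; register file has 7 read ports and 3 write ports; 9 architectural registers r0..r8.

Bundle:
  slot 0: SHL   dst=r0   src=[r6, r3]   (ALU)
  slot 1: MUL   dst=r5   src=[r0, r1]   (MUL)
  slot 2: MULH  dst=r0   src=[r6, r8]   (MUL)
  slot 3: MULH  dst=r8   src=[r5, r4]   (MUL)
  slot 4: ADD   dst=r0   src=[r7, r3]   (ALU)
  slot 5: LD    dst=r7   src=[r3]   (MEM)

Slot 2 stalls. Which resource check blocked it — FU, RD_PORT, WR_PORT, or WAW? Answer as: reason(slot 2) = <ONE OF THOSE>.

#0 ALU src=r6,r3 dispatched  <A:1 Mu:1 Ld:1 B:1 rd:5 wr:2>
#1 MUL src=r0,r1 dispatched  <A:1 Mu:0 Ld:1 B:1 rd:3 wr:1>
#2 MUL src=r6,r8 held:FU  <A:1 Mu:0 Ld:1 B:1 rd:3 wr:1>
#3 MUL src=r5,r4 held:FU  <A:1 Mu:0 Ld:1 B:1 rd:3 wr:1>
#4 ALU src=r7,r3 held:WAW  <A:1 Mu:0 Ld:1 B:1 rd:3 wr:1>
#5 MEM src=r3 dispatched  <A:1 Mu:0 Ld:0 B:1 rd:2 wr:0>

reason(slot 2) = FU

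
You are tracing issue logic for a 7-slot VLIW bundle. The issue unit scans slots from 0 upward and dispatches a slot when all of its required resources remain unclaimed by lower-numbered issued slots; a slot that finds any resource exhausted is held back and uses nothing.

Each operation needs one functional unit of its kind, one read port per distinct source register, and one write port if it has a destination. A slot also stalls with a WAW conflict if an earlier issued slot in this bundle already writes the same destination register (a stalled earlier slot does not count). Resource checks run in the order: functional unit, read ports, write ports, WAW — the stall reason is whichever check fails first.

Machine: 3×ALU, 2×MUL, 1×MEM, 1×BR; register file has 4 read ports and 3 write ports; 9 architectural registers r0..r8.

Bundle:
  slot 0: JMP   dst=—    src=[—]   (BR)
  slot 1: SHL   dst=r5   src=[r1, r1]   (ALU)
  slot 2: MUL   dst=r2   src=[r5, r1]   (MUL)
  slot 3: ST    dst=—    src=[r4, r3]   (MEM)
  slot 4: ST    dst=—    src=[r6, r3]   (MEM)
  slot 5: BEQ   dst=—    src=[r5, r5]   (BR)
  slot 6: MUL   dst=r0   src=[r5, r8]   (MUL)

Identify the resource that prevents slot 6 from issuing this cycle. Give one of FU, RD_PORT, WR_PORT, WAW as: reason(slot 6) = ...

reason(slot 6) = RD_PORT

  0. BR ⇒ go  {3A/2Mu/1Ld/0B | 4r 3w}
  1. ALU→r5 ⇒ go  {2A/2Mu/1Ld/0B | 3r 2w}
  2. MUL→r2 ⇒ go  {2A/1Mu/1Ld/0B | 1r 1w}
  3. MEM ⇒ no(RD_PORT)  {2A/1Mu/1Ld/0B | 1r 1w}
  4. MEM ⇒ no(RD_PORT)  {2A/1Mu/1Ld/0B | 1r 1w}
  5. BR ⇒ no(FU)  {2A/1Mu/1Ld/0B | 1r 1w}
  6. MUL→r0 ⇒ no(RD_PORT)  {2A/1Mu/1Ld/0B | 1r 1w}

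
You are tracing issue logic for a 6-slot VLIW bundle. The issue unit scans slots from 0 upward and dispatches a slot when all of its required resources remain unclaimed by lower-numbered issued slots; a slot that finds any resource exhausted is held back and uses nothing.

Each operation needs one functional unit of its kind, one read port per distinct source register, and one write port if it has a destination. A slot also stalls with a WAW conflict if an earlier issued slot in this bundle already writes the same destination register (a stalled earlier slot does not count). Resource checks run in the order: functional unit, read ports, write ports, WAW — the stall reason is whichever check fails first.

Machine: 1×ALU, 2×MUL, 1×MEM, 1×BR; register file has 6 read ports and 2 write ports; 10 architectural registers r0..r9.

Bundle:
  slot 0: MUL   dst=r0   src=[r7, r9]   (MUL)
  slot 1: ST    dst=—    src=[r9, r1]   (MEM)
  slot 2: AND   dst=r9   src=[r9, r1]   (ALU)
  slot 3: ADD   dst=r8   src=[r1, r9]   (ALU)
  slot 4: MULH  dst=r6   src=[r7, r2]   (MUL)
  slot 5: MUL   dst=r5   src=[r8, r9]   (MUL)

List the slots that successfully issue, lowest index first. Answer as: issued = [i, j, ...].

issued = [0, 1, 2]

  0. MUL→r0 ⇒ go  {1A/1Mu/1Ld/1B | 4r 1w}
  1. MEM ⇒ go  {1A/1Mu/0Ld/1B | 2r 1w}
  2. ALU→r9 ⇒ go  {0A/1Mu/0Ld/1B | 0r 0w}
  3. ALU→r8 ⇒ no(FU)  {0A/1Mu/0Ld/1B | 0r 0w}
  4. MUL→r6 ⇒ no(RD_PORT)  {0A/1Mu/0Ld/1B | 0r 0w}
  5. MUL→r5 ⇒ no(RD_PORT)  {0A/1Mu/0Ld/1B | 0r 0w}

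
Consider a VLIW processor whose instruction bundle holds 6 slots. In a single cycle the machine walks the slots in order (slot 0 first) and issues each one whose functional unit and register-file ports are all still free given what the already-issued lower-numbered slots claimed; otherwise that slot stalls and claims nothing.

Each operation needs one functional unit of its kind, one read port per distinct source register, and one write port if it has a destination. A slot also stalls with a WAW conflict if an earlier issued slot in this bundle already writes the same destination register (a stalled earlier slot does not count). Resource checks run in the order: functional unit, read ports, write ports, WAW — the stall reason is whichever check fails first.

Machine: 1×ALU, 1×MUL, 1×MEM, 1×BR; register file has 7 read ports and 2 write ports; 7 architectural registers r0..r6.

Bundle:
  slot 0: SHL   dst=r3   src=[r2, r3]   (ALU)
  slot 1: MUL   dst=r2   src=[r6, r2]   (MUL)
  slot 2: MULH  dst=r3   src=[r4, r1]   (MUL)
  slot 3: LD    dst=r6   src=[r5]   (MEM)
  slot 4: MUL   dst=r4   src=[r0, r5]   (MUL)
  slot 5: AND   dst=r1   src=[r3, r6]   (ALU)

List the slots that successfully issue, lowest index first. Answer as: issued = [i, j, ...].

issued = [0, 1]

#0 ALU src=r2,r3 dispatched  <A:0 Mu:1 Ld:1 B:1 rd:5 wr:1>
#1 MUL src=r6,r2 dispatched  <A:0 Mu:0 Ld:1 B:1 rd:3 wr:0>
#2 MUL src=r4,r1 held:FU  <A:0 Mu:0 Ld:1 B:1 rd:3 wr:0>
#3 MEM src=r5 held:WR_PORT  <A:0 Mu:0 Ld:1 B:1 rd:3 wr:0>
#4 MUL src=r0,r5 held:FU  <A:0 Mu:0 Ld:1 B:1 rd:3 wr:0>
#5 ALU src=r3,r6 held:FU  <A:0 Mu:0 Ld:1 B:1 rd:3 wr:0>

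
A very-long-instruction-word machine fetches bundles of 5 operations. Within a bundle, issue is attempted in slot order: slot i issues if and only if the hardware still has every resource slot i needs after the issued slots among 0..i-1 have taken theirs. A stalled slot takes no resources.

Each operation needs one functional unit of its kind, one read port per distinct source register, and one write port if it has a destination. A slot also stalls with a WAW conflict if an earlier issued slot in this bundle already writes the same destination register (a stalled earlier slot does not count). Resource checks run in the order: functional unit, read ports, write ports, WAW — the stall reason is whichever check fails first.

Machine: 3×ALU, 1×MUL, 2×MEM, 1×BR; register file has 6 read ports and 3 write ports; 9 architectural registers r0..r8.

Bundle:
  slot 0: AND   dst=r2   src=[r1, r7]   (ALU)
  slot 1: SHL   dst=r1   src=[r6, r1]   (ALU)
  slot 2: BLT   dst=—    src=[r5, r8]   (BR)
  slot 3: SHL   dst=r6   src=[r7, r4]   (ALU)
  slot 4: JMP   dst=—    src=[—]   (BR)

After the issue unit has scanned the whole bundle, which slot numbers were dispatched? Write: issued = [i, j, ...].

#0 ALU src=r1,r7 dispatched  <A:2 Mu:1 Ld:2 B:1 rd:4 wr:2>
#1 ALU src=r6,r1 dispatched  <A:1 Mu:1 Ld:2 B:1 rd:2 wr:1>
#2 BR src=r5,r8 dispatched  <A:1 Mu:1 Ld:2 B:0 rd:0 wr:1>
#3 ALU src=r7,r4 held:RD_PORT  <A:1 Mu:1 Ld:2 B:0 rd:0 wr:1>
#4 BR src=- held:FU  <A:1 Mu:1 Ld:2 B:0 rd:0 wr:1>

issued = [0, 1, 2]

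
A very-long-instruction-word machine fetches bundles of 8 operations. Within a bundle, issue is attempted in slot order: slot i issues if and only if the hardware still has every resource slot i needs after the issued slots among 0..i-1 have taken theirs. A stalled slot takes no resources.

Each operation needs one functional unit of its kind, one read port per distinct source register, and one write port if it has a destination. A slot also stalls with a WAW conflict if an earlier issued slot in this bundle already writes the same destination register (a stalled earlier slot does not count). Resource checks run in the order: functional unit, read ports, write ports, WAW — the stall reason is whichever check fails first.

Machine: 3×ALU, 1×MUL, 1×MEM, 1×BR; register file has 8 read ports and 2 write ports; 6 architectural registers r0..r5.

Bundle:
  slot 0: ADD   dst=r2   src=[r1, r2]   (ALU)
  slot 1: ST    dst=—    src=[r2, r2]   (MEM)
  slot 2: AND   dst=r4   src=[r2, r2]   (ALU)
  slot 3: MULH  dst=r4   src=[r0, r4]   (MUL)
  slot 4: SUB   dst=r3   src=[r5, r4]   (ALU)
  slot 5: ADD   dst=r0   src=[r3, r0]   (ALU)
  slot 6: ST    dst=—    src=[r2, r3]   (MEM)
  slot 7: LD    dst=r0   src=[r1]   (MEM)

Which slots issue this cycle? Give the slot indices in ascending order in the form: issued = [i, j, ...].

slot 0 (ALU): ISSUE — free A2,Mu1,Ld1,B1 rp6 wp1
slot 1 (MEM): ISSUE — free A2,Mu1,Ld0,B1 rp5 wp1
slot 2 (ALU): ISSUE — free A1,Mu1,Ld0,B1 rp4 wp0
slot 3 (MUL): stall WR_PORT — free A1,Mu1,Ld0,B1 rp4 wp0
slot 4 (ALU): stall WR_PORT — free A1,Mu1,Ld0,B1 rp4 wp0
slot 5 (ALU): stall WR_PORT — free A1,Mu1,Ld0,B1 rp4 wp0
slot 6 (MEM): stall FU — free A1,Mu1,Ld0,B1 rp4 wp0
slot 7 (MEM): stall FU — free A1,Mu1,Ld0,B1 rp4 wp0

issued = [0, 1, 2]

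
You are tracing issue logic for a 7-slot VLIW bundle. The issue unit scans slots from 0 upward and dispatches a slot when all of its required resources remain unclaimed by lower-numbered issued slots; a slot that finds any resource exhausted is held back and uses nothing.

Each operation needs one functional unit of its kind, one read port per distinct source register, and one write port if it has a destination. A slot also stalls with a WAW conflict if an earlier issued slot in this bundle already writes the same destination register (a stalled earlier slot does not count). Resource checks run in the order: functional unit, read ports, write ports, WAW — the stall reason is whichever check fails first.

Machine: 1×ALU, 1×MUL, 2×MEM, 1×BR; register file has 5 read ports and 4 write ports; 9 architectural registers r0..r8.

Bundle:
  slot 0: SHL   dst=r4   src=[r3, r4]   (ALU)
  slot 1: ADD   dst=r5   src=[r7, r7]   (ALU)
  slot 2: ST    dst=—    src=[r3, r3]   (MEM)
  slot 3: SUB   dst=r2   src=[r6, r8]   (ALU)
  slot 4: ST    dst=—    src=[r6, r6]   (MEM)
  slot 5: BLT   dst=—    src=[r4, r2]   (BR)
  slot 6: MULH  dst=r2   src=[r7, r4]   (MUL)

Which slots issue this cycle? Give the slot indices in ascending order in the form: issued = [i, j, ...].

[0] ALU needs rd=2 wr=1: ok; after: ALU=0 MUL=1 MEM=2 BR=1, R=3, W=3
[1] ALU needs rd=1 wr=1: FU; after: ALU=0 MUL=1 MEM=2 BR=1, R=3, W=3
[2] MEM needs rd=1 wr=0: ok; after: ALU=0 MUL=1 MEM=1 BR=1, R=2, W=3
[3] ALU needs rd=2 wr=1: FU; after: ALU=0 MUL=1 MEM=1 BR=1, R=2, W=3
[4] MEM needs rd=1 wr=0: ok; after: ALU=0 MUL=1 MEM=0 BR=1, R=1, W=3
[5] BR needs rd=2 wr=0: RD_PORT; after: ALU=0 MUL=1 MEM=0 BR=1, R=1, W=3
[6] MUL needs rd=2 wr=1: RD_PORT; after: ALU=0 MUL=1 MEM=0 BR=1, R=1, W=3

issued = [0, 2, 4]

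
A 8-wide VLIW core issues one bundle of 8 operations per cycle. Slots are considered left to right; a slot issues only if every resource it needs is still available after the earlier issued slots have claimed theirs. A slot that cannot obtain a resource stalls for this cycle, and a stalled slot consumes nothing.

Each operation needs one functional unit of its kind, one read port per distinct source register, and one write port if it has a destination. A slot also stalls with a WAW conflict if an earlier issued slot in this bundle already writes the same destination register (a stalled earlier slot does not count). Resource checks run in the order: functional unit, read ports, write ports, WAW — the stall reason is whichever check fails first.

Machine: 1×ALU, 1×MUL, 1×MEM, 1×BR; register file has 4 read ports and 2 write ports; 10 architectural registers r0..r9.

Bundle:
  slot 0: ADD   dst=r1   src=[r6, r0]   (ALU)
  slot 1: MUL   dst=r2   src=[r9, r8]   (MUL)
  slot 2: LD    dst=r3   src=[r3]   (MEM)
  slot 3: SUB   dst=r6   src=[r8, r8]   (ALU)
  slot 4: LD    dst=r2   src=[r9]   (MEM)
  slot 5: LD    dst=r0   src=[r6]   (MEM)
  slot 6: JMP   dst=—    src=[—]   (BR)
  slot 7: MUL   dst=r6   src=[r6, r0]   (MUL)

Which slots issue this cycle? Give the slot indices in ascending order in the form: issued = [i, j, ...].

(0) want 1×ALU +2rd +1wr — yes → AL0|MU1|ME1|BR1|rd2|wr1
(1) want 1×MUL +2rd +1wr — yes → AL0|MU0|ME1|BR1|rd0|wr0
(2) want 1×MEM +1rd +1wr — RD_PORT → AL0|MU0|ME1|BR1|rd0|wr0
(3) want 1×ALU +1rd +1wr — FU → AL0|MU0|ME1|BR1|rd0|wr0
(4) want 1×MEM +1rd +1wr — RD_PORT → AL0|MU0|ME1|BR1|rd0|wr0
(5) want 1×MEM +1rd +1wr — RD_PORT → AL0|MU0|ME1|BR1|rd0|wr0
(6) want 1×BR +0rd +0wr — yes → AL0|MU0|ME1|BR0|rd0|wr0
(7) want 1×MUL +2rd +1wr — FU → AL0|MU0|ME1|BR0|rd0|wr0

issued = [0, 1, 6]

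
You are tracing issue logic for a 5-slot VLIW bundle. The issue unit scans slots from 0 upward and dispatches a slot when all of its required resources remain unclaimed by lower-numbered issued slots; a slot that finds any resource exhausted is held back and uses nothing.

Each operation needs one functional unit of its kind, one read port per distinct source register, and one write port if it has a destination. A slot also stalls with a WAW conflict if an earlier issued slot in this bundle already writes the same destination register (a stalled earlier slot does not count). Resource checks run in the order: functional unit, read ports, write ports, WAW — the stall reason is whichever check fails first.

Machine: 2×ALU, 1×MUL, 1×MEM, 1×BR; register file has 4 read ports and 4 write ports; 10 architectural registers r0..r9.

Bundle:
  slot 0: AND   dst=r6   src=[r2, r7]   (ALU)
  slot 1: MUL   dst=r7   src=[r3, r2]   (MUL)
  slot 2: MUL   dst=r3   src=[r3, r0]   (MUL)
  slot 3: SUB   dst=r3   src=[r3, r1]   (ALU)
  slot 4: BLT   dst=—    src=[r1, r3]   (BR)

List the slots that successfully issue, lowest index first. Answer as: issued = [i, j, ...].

  0. ALU→r6 ⇒ go  {1A/1Mu/1Ld/1B | 2r 3w}
  1. MUL→r7 ⇒ go  {1A/0Mu/1Ld/1B | 0r 2w}
  2. MUL→r3 ⇒ no(FU)  {1A/0Mu/1Ld/1B | 0r 2w}
  3. ALU→r3 ⇒ no(RD_PORT)  {1A/0Mu/1Ld/1B | 0r 2w}
  4. BR ⇒ no(RD_PORT)  {1A/0Mu/1Ld/1B | 0r 2w}

issued = [0, 1]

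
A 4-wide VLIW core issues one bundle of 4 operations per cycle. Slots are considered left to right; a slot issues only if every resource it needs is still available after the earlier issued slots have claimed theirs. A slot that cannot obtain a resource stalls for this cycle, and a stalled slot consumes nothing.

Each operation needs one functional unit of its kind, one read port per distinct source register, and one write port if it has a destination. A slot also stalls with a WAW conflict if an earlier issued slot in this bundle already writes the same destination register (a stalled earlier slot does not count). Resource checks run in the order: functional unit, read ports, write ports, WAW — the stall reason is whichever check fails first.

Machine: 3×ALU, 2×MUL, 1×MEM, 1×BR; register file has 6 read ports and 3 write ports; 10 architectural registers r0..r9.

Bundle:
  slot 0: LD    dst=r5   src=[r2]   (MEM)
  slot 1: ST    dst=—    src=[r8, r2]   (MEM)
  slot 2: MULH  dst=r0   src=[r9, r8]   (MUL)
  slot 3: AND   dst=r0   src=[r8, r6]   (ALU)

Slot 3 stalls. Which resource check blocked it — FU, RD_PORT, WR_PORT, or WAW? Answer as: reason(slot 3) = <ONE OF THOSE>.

reason(slot 3) = WAW

  0. MEM→r5 ⇒ go  {3A/2Mu/0Ld/1B | 5r 2w}
  1. MEM ⇒ no(FU)  {3A/2Mu/0Ld/1B | 5r 2w}
  2. MUL→r0 ⇒ go  {3A/1Mu/0Ld/1B | 3r 1w}
  3. ALU→r0 ⇒ no(WAW)  {3A/1Mu/0Ld/1B | 3r 1w}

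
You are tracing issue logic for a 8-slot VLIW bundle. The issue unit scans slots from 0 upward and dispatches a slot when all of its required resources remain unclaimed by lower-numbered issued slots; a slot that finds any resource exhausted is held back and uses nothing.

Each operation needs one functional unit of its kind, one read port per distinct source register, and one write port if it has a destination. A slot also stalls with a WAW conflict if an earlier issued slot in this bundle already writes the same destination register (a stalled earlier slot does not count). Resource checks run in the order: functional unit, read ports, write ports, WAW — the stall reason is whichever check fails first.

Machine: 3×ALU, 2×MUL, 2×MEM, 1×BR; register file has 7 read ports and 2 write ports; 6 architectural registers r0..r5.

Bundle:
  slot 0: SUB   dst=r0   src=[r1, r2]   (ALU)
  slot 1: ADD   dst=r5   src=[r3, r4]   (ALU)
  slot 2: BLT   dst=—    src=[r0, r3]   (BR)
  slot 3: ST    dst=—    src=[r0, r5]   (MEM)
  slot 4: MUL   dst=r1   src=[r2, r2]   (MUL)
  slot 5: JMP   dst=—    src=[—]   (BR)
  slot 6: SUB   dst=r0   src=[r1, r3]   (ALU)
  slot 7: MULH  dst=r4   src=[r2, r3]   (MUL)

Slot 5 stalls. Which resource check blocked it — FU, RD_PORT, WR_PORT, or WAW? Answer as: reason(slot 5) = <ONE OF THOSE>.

#0 ALU src=r1,r2 dispatched  <A:2 Mu:2 Ld:2 B:1 rd:5 wr:1>
#1 ALU src=r3,r4 dispatched  <A:1 Mu:2 Ld:2 B:1 rd:3 wr:0>
#2 BR src=r0,r3 dispatched  <A:1 Mu:2 Ld:2 B:0 rd:1 wr:0>
#3 MEM src=r0,r5 held:RD_PORT  <A:1 Mu:2 Ld:2 B:0 rd:1 wr:0>
#4 MUL src=r2,r2 held:WR_PORT  <A:1 Mu:2 Ld:2 B:0 rd:1 wr:0>
#5 BR src=- held:FU  <A:1 Mu:2 Ld:2 B:0 rd:1 wr:0>
#6 ALU src=r1,r3 held:RD_PORT  <A:1 Mu:2 Ld:2 B:0 rd:1 wr:0>
#7 MUL src=r2,r3 held:RD_PORT  <A:1 Mu:2 Ld:2 B:0 rd:1 wr:0>

reason(slot 5) = FU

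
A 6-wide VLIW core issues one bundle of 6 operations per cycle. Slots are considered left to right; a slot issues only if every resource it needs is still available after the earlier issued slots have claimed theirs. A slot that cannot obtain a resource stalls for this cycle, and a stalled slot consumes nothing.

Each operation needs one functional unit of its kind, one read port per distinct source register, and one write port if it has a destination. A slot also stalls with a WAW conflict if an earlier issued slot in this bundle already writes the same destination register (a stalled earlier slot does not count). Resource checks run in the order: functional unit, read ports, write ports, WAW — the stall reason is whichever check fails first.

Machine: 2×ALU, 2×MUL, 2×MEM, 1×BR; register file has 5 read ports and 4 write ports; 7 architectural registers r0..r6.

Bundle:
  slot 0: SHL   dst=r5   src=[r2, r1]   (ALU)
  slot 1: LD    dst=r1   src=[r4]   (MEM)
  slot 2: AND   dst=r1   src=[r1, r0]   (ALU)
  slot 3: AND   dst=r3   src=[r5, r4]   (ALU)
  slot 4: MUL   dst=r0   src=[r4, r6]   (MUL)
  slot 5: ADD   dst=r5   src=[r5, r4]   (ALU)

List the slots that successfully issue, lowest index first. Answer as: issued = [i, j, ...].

issued = [0, 1, 3]

(0) want 1×ALU +2rd +1wr — yes → AL1|MU2|ME2|BR1|rd3|wr3
(1) want 1×MEM +1rd +1wr — yes → AL1|MU2|ME1|BR1|rd2|wr2
(2) want 1×ALU +2rd +1wr — WAW → AL1|MU2|ME1|BR1|rd2|wr2
(3) want 1×ALU +2rd +1wr — yes → AL0|MU2|ME1|BR1|rd0|wr1
(4) want 1×MUL +2rd +1wr — RD_PORT → AL0|MU2|ME1|BR1|rd0|wr1
(5) want 1×ALU +2rd +1wr — FU → AL0|MU2|ME1|BR1|rd0|wr1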